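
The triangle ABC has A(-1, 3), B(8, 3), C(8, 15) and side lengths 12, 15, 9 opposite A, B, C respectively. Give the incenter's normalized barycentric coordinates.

The incenter has barycentric coordinates proportional to the opposite side lengths: (12 : 15 : 9).
Normalizing by 12+15+9 = 36 gives (1/3, 5/12, 1/4).

(1/3, 5/12, 1/4)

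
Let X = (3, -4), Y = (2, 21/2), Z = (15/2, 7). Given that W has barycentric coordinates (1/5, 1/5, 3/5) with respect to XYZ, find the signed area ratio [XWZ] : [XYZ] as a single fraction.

The signed ratio [XWZ]/[XYZ] equals the barycentric coordinate of W at vertex Y, which is 1/5.

1/5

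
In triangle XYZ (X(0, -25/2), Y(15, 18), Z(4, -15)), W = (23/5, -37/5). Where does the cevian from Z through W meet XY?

Barycentric coordinates of W with respect to XYZ: (2/5, 1/5, 2/5).
On side XY the Z-coordinate is zero; dropping W's Z-weight 2/5 and renormalizing the remaining 2/5 : 1/5 gives weights 2/3, 1/3 on X, Y.
V = (2/3)·(0, -25/2) + (1/3)·(15, 18) = (5, -7/3).

(5, -7/3)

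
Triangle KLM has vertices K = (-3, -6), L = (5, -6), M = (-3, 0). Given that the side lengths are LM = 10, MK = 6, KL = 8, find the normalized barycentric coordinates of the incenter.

(5/12, 1/4, 1/3)

The incenter has barycentric coordinates proportional to the opposite side lengths: (10 : 6 : 8).
Normalizing by 10+6+8 = 24 gives (5/12, 1/4, 1/3).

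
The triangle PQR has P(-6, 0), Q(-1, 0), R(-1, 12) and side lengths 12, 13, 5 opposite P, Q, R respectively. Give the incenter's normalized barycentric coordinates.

The incenter has barycentric coordinates proportional to the opposite side lengths: (12 : 13 : 5).
Normalizing by 12+13+5 = 30 gives (2/5, 13/30, 1/6).

(2/5, 13/30, 1/6)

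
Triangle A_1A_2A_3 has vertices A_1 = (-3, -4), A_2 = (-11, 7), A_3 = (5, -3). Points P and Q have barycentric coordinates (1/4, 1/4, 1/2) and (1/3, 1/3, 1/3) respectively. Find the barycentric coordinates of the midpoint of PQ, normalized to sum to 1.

Since both coordinate triples sum to 1, the midpoint's barycentrics are the componentwise average.
(1/4+1/3)/2 = 7/24; similarly 7/24 and 5/12.

(7/24, 7/24, 5/12)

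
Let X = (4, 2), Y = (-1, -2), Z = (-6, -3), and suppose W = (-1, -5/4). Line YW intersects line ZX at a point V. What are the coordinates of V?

(-1, -1/2)

Barycentric coordinates of W with respect to XYZ: (1/4, 1/2, 1/4).
On side ZX the Y-coordinate is zero; dropping W's Y-weight 1/2 and renormalizing the remaining 1/4 : 1/4 gives weights 1/2, 1/2 on Z, X.
V = (1/2)·(-6, -3) + (1/2)·(4, 2) = (-1, -1/2).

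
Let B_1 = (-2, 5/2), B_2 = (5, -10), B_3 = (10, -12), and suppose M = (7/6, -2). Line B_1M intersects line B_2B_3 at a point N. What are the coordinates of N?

Barycentric coordinates of M with respect to B_1B_2B_3: (2/3, 1/6, 1/6).
On side B_2B_3 the B_1-coordinate is zero; dropping M's B_1-weight 2/3 and renormalizing the remaining 1/6 : 1/6 gives weights 1/2, 1/2 on B_2, B_3.
N = (1/2)·(5, -10) + (1/2)·(10, -12) = (15/2, -11).

(15/2, -11)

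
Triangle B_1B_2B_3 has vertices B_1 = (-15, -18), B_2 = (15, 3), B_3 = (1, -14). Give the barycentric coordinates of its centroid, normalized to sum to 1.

The centroid is the average of the vertices, so each weight is 1/3.

(1/3, 1/3, 1/3)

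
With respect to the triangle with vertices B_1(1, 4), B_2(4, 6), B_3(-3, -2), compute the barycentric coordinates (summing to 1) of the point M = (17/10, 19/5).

(3/10, 1/2, 1/5)

Signed area of the reference triangle: [B_1B_2B_3] = ½·(1·(6−(-2)) + 4·(-2−4) + (-3)·(4−6)) = ½·(8 − 24 + 6) = -5.
[MB_2B_3] = ½·((17/10)·(6−(-2)) + 4·(-2−(19/5)) + (-3)·(19/5−6)) = ½·(68/5 − 116/5 + 33/5) = -3/2, so the B_1-coordinate is (-3/2)/(-5) = 3/10.
[B_1MB_3] = ½·(1·(19/5−(-2)) + (17/10)·(-2−4) + (-3)·(4−(19/5))) = ½·(29/5 − 51/5 − 3/5) = -5/2, so the B_2-coordinate is 1/2.
[B_1B_2M] = ½·(1·(6−(19/5)) + 4·(19/5−4) + (17/10)·(4−6)) = ½·(11/5 − 4/5 − 17/5) = -1, so the B_3-coordinate is 1/5.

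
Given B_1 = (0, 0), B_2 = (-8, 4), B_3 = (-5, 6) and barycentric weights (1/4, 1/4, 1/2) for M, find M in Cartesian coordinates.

(-9/2, 4)

M = (1/4)·B_1 + (1/4)·B_2 + (1/2)·B_3.
x-coordinate: (1/4)·0 + (1/4)·(-8) + (1/2)·(-5) = -9/2.
y-coordinate: (1/4)·0 + (1/4)·4 + (1/2)·6 = 4.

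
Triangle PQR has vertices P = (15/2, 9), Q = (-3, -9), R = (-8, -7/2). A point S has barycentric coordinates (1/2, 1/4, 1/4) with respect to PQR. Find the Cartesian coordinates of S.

S = (1/2)·P + (1/4)·Q + (1/4)·R.
x-coordinate: (1/2)·(15/2) + (1/4)·(-3) + (1/4)·(-8) = 1.
y-coordinate: (1/2)·9 + (1/4)·(-9) + (1/4)·(-7/2) = 11/8.

(1, 11/8)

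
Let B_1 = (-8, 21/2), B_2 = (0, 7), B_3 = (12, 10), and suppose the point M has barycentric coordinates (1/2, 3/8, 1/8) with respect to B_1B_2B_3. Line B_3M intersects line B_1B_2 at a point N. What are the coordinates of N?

(-32/7, 9)

Line B_3M meets B_1B_2 where the B_3-coordinate vanishes; zeroing M's B_3-weight and renormalizing leaves B_1, B_2-weights 1/2 : 3/8 → (4/7, 3/7).
So N = (4/7)·B_1 + (3/7)·B_2 = (-32/7, 9).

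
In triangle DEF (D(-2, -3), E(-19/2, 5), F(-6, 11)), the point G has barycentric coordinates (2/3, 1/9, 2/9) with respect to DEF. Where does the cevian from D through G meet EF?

Line DG meets EF where the D-coordinate vanishes; zeroing G's D-weight and renormalizing leaves E, F-weights 1/9 : 2/9 → (1/3, 2/3).
So H = (1/3)·E + (2/3)·F = (-43/6, 9).

(-43/6, 9)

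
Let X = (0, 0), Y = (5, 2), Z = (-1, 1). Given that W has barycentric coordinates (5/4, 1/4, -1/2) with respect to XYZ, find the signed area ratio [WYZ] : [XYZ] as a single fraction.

The signed ratio [WYZ]/[XYZ] equals the barycentric coordinate of W at vertex X, which is 5/4.

5/4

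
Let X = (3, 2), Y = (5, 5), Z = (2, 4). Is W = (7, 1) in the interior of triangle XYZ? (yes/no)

no

Barycentric coordinates of W: (2, 1, -2).
The three coordinates are positive, positive, negative; a point is interior exactly when all three are positive.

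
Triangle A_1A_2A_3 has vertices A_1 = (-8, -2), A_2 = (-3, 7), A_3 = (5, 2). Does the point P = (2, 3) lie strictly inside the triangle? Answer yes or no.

yes

Barycentric coordinates of P: (7/97, 25/97, 65/97).
The three coordinates are positive, positive, positive; a point is interior exactly when all three are positive.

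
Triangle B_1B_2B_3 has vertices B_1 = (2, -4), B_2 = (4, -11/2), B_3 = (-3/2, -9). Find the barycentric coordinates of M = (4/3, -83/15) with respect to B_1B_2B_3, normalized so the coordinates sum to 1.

(3/5, 2/15, 4/15)

Signed area of the reference triangle: [B_1B_2B_3] = ½·(2·(-11/2−(-9)) + 4·(-9−(-4)) + (-3/2)·(-4−(-11/2))) = ½·(7 − 20 − 9/4) = -61/8.
[MB_2B_3] = ½·((4/3)·(-11/2−(-9)) + 4·(-9−(-83/15)) + (-3/2)·(-83/15−(-11/2))) = ½·(14/3 − 208/15 + 1/20) = -183/40, so the B_1-coordinate is (-183/40)/(-61/8) = 3/5.
[B_1MB_3] = ½·(2·(-83/15−(-9)) + (4/3)·(-9−(-4)) + (-3/2)·(-4−(-83/15))) = ½·(104/15 − 20/3 − 23/10) = -61/60, so the B_2-coordinate is 2/15.
[B_1B_2M] = ½·(2·(-11/2−(-83/15)) + 4·(-83/15−(-4)) + (4/3)·(-4−(-11/2))) = ½·(1/15 − 92/15 + 2) = -61/30, so the B_3-coordinate is 4/15.
Check: 3/5 + 2/15 + 4/15 = 1.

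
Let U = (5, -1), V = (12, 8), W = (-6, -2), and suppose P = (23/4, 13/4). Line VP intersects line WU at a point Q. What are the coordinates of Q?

Barycentric coordinates of P with respect to UVW: (1/4, 1/2, 1/4).
On side WU the V-coordinate is zero; dropping P's V-weight 1/2 and renormalizing the remaining 1/4 : 1/4 gives weights 1/2, 1/2 on W, U.
Q = (1/2)·(-6, -2) + (1/2)·(5, -1) = (-1/2, -3/2).

(-1/2, -3/2)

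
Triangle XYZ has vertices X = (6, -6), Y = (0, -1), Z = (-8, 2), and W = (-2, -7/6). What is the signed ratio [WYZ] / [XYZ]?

[XYZ] = ½·(6·(-1−2) + 0·(2−(-6)) + (-8)·(-6−(-1))) = ½·(-18 + 0 + 40) = 11.
[WYZ] = ½·((-2)·(-1−2) + 0·(2−(-7/6)) + (-8)·(-7/6−(-1))) = ½·(6 + 0 + 4/3) = 11/3, so the ratio is (11/3)/11 = 1/3.

1/3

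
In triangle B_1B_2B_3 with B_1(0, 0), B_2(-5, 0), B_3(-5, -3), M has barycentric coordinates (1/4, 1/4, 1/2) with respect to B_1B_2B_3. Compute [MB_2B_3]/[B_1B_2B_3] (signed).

1/4

The signed ratio [MB_2B_3]/[B_1B_2B_3] equals the barycentric coordinate of M at vertex B_1, which is 1/4.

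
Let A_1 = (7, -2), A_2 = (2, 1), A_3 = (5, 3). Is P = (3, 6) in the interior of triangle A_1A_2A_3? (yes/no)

no

Barycentric coordinates of P: (-13/19, 4/19, 28/19).
The three coordinates are negative, positive, positive; a point is interior exactly when all three are positive.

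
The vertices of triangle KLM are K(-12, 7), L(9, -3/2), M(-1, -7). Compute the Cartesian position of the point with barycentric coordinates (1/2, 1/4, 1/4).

N = (1/2)·K + (1/4)·L + (1/4)·M.
x-coordinate: (1/2)·(-12) + (1/4)·9 + (1/4)·(-1) = -4.
y-coordinate: (1/2)·7 + (1/4)·(-3/2) + (1/4)·(-7) = 11/8.

(-4, 11/8)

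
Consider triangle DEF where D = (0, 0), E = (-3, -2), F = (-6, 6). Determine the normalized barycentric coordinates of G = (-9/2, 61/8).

(9/16, -5/8, 17/16)

Signed area of the reference triangle: [DEF] = ½·(0·(-2−6) + (-3)·(6−0) + (-6)·(0−(-2))) = ½·(0 − 18 − 12) = -15.
[GEF] = ½·((-9/2)·(-2−6) + (-3)·(6−(61/8)) + (-6)·(61/8−(-2))) = ½·(36 + 39/8 − 231/4) = -135/16, so the D-coordinate is (-135/16)/(-15) = 9/16.
[DGF] = ½·(0·(61/8−6) + (-9/2)·(6−0) + (-6)·(0−(61/8))) = ½·(0 − 27 + 183/4) = 75/8, so the E-coordinate is -5/8.
[DEG] = ½·(0·(-2−(61/8)) + (-3)·(61/8−0) + (-9/2)·(0−(-2))) = ½·(0 − 183/8 − 9) = -255/16, so the F-coordinate is 17/16.
Check: 9/16 − 5/8 + 17/16 = 1.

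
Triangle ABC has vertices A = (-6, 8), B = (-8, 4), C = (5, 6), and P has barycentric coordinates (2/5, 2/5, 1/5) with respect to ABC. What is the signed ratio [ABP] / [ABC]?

1/5

The signed ratio [ABP]/[ABC] equals the barycentric coordinate of P at vertex C, which is 1/5.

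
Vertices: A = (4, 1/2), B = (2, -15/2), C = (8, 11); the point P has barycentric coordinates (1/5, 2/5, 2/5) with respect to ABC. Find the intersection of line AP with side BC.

Line AP meets BC where the A-coordinate vanishes; zeroing P's A-weight and renormalizing leaves B, C-weights 2/5 : 2/5 → (1/2, 1/2).
So Q = (1/2)·B + (1/2)·C = (5, 7/4).

(5, 7/4)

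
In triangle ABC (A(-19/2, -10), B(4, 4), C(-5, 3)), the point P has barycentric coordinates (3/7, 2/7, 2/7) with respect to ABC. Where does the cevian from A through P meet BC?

Line AP meets BC where the A-coordinate vanishes; zeroing P's A-weight and renormalizing leaves B, C-weights 2/7 : 2/7 → (1/2, 1/2).
So Q = (1/2)·B + (1/2)·C = (-1/2, 7/2).

(-1/2, 7/2)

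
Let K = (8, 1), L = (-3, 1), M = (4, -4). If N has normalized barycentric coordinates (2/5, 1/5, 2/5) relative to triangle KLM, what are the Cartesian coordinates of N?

(21/5, -1)

N = (2/5)·K + (1/5)·L + (2/5)·M.
x-coordinate: (2/5)·8 + (1/5)·(-3) + (2/5)·4 = 21/5.
y-coordinate: (2/5)·1 + (1/5)·1 + (2/5)·(-4) = -1.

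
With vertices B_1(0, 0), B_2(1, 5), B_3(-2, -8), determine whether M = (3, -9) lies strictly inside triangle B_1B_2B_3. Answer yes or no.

no

Barycentric coordinates of M: (34, -21, -12).
The three coordinates are positive, negative, negative; a point is interior exactly when all three are positive.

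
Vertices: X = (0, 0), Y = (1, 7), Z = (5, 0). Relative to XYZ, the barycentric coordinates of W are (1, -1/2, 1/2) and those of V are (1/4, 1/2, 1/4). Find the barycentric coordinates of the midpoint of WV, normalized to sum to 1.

Since both coordinate triples sum to 1, the midpoint's barycentrics are the componentwise average.
(1+1/4)/2 = 5/8; similarly 0 and 3/8.

(5/8, 0, 3/8)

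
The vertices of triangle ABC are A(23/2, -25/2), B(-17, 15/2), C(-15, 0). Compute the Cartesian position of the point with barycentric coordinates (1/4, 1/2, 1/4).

P = (1/4)·A + (1/2)·B + (1/4)·C.
x-coordinate: (1/4)·(23/2) + (1/2)·(-17) + (1/4)·(-15) = -75/8.
y-coordinate: (1/4)·(-25/2) + (1/2)·(15/2) + (1/4)·0 = 5/8.

(-75/8, 5/8)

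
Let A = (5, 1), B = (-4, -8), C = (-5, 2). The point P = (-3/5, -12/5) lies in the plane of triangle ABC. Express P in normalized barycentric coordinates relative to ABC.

(2/5, 2/5, 1/5)

Signed area of the reference triangle: [ABC] = ½·(5·(-8−2) + (-4)·(2−1) + (-5)·(1−(-8))) = ½·(-50 − 4 − 45) = -99/2.
[PBC] = ½·((-3/5)·(-8−2) + (-4)·(2−(-12/5)) + (-5)·(-12/5−(-8))) = ½·(6 − 88/5 − 28) = -99/5, so the A-coordinate is (-99/5)/(-99/2) = 2/5.
[APC] = ½·(5·(-12/5−2) + (-3/5)·(2−1) + (-5)·(1−(-12/5))) = ½·(-22 − 3/5 − 17) = -99/5, so the B-coordinate is 2/5.
[ABP] = ½·(5·(-8−(-12/5)) + (-4)·(-12/5−1) + (-3/5)·(1−(-8))) = ½·(-28 + 68/5 − 27/5) = -99/10, so the C-coordinate is 1/5.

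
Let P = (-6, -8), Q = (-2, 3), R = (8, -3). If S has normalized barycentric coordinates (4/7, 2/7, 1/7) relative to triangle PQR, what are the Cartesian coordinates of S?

S = (4/7)·P + (2/7)·Q + (1/7)·R.
x-coordinate: (4/7)·(-6) + (2/7)·(-2) + (1/7)·8 = -20/7.
y-coordinate: (4/7)·(-8) + (2/7)·3 + (1/7)·(-3) = -29/7.

(-20/7, -29/7)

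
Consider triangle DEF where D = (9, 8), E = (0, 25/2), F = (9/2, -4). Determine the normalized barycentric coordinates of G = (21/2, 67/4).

Signed area of the reference triangle: [DEF] = ½·(9·(25/2−(-4)) + 0·(-4−8) + (9/2)·(8−(25/2))) = ½·(297/2 + 0 − 81/4) = 513/8.
[GEF] = ½·((21/2)·(25/2−(-4)) + 0·(-4−(67/4)) + (9/2)·(67/4−(25/2))) = ½·(693/4 + 0 + 153/8) = 1539/16, so the D-coordinate is (1539/16)/(513/8) = 3/2.
[DGF] = ½·(9·(67/4−(-4)) + (21/2)·(-4−8) + (9/2)·(8−(67/4))) = ½·(747/4 − 126 − 315/8) = 171/16, so the E-coordinate is 1/6.
[DEG] = ½·(9·(25/2−(67/4)) + 0·(67/4−8) + (21/2)·(8−(25/2))) = ½·(-153/4 + 0 − 189/4) = -171/4, so the F-coordinate is -2/3.
Check: 3/2 + 1/6 − 2/3 = 1.

(3/2, 1/6, -2/3)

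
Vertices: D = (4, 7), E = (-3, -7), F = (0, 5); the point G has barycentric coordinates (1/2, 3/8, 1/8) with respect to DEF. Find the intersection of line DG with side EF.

Line DG meets EF where the D-coordinate vanishes; zeroing G's D-weight and renormalizing leaves E, F-weights 3/8 : 1/8 → (3/4, 1/4).
So H = (3/4)·E + (1/4)·F = (-9/4, -4).

(-9/4, -4)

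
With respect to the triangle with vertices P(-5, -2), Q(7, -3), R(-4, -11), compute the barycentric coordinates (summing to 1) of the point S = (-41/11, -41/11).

Signed area of the reference triangle: [PQR] = ½·((-5)·(-3−(-11)) + 7·(-11−(-2)) + (-4)·(-2−(-3))) = ½·(-40 − 63 − 4) = -107/2.
[SQR] = ½·((-41/11)·(-3−(-11)) + 7·(-11−(-41/11)) + (-4)·(-41/11−(-3))) = ½·(-328/11 − 560/11 + 32/11) = -428/11, so the P-coordinate is (-428/11)/(-107/2) = 8/11.
[PSR] = ½·((-5)·(-41/11−(-11)) + (-41/11)·(-11−(-2)) + (-4)·(-2−(-41/11))) = ½·(-400/11 + 369/11 − 76/11) = -107/22, so the Q-coordinate is 1/11.
[PQS] = ½·((-5)·(-3−(-41/11)) + 7·(-41/11−(-2)) + (-41/11)·(-2−(-3))) = ½·(-40/11 − 133/11 − 41/11) = -107/11, so the R-coordinate is 2/11.
Check: 8/11 + 1/11 + 2/11 = 1.

(8/11, 1/11, 2/11)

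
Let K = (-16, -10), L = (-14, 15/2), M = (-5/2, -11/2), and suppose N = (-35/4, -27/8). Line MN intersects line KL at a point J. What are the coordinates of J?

Barycentric coordinates of N with respect to KLM: (1/4, 1/4, 1/2).
On side KL the M-coordinate is zero; dropping N's M-weight 1/2 and renormalizing the remaining 1/4 : 1/4 gives weights 1/2, 1/2 on K, L.
J = (1/2)·(-16, -10) + (1/2)·(-14, 15/2) = (-15, -5/4).

(-15, -5/4)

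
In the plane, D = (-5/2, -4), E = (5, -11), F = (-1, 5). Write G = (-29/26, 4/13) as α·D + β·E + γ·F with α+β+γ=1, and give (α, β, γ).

Signed area of the reference triangle: [DEF] = ½·((-5/2)·(-11−5) + 5·(5−(-4)) + (-1)·(-4−(-11))) = ½·(40 + 45 − 7) = 39.
[GEF] = ½·((-29/26)·(-11−5) + 5·(5−(4/13)) + (-1)·(4/13−(-11))) = ½·(232/13 + 305/13 − 147/13) = 15, so the D-coordinate is 15/39 = 5/13.
[DGF] = ½·((-5/2)·(4/13−5) + (-29/26)·(5−(-4)) + (-1)·(-4−(4/13))) = ½·(305/26 − 261/26 + 56/13) = 3, so the E-coordinate is 1/13.
[DEG] = ½·((-5/2)·(-11−(4/13)) + 5·(4/13−(-4)) + (-29/26)·(-4−(-11))) = ½·(735/26 + 280/13 − 203/26) = 21, so the F-coordinate is 7/13.
Check: 5/13 + 1/13 + 7/13 = 1.

(5/13, 1/13, 7/13)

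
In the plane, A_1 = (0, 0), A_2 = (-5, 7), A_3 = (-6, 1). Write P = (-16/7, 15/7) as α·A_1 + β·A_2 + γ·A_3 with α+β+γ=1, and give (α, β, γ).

(4/7, 2/7, 1/7)

Signed area of the reference triangle: [A_1A_2A_3] = ½·(0·(7−1) + (-5)·(1−0) + (-6)·(0−7)) = ½·(0 − 5 + 42) = 37/2.
[PA_2A_3] = ½·((-16/7)·(7−1) + (-5)·(1−(15/7)) + (-6)·(15/7−7)) = ½·(-96/7 + 40/7 + 204/7) = 74/7, so the A_1-coordinate is (74/7)/(37/2) = 4/7.
[A_1PA_3] = ½·(0·(15/7−1) + (-16/7)·(1−0) + (-6)·(0−(15/7))) = ½·(0 − 16/7 + 90/7) = 37/7, so the A_2-coordinate is 2/7.
[A_1A_2P] = ½·(0·(7−(15/7)) + (-5)·(15/7−0) + (-16/7)·(0−7)) = ½·(0 − 75/7 + 16) = 37/14, so the A_3-coordinate is 1/7.
Check: 4/7 + 2/7 + 1/7 = 1.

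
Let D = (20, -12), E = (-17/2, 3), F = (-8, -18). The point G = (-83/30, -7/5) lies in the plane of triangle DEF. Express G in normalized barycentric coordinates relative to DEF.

Signed area of the reference triangle: [DEF] = ½·(20·(3−(-18)) + (-17/2)·(-18−(-12)) + (-8)·(-12−3)) = ½·(420 + 51 + 120) = 591/2.
[GEF] = ½·((-83/30)·(3−(-18)) + (-17/2)·(-18−(-7/5)) + (-8)·(-7/5−3)) = ½·(-581/10 + 1411/10 + 176/5) = 591/10, so the D-coordinate is (591/10)/(591/2) = 1/5.
[DGF] = ½·(20·(-7/5−(-18)) + (-83/30)·(-18−(-12)) + (-8)·(-12−(-7/5))) = ½·(332 + 83/5 + 424/5) = 2167/10, so the E-coordinate is 11/15.
[DEG] = ½·(20·(3−(-7/5)) + (-17/2)·(-7/5−(-12)) + (-83/30)·(-12−3)) = ½·(88 − 901/10 + 83/2) = 197/10, so the F-coordinate is 1/15.
Check: 1/5 + 11/15 + 1/15 = 1.

(1/5, 11/15, 1/15)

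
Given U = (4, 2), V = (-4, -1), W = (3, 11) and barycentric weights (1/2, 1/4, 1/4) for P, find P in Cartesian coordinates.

(7/4, 7/2)

P = (1/2)·U + (1/4)·V + (1/4)·W.
x-coordinate: (1/2)·4 + (1/4)·(-4) + (1/4)·3 = 7/4.
y-coordinate: (1/2)·2 + (1/4)·(-1) + (1/4)·11 = 7/2.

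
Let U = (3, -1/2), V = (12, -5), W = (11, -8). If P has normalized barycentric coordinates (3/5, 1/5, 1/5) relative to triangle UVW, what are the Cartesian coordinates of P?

P = (3/5)·U + (1/5)·V + (1/5)·W.
x-coordinate: (3/5)·3 + (1/5)·12 + (1/5)·11 = 32/5.
y-coordinate: (3/5)·(-1/2) + (1/5)·(-5) + (1/5)·(-8) = -29/10.

(32/5, -29/10)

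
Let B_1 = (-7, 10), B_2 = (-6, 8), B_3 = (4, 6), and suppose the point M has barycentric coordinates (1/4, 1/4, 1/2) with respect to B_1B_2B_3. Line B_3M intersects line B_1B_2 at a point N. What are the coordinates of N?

(-13/2, 9)

Line B_3M meets B_1B_2 where the B_3-coordinate vanishes; zeroing M's B_3-weight and renormalizing leaves B_1, B_2-weights 1/4 : 1/4 → (1/2, 1/2).
So N = (1/2)·B_1 + (1/2)·B_2 = (-13/2, 9).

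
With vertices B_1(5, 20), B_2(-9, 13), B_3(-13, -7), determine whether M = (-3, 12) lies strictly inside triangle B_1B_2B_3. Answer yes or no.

yes

Barycentric coordinates of M: (31/63, 2/7, 2/9).
The three coordinates are positive, positive, positive; a point is interior exactly when all three are positive.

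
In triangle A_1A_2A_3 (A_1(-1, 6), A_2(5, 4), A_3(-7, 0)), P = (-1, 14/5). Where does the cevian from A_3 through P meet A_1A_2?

(3, 14/3)

Barycentric coordinates of P with respect to A_1A_2A_3: (1/5, 2/5, 2/5).
On side A_1A_2 the A_3-coordinate is zero; dropping P's A_3-weight 2/5 and renormalizing the remaining 1/5 : 2/5 gives weights 1/3, 2/3 on A_1, A_2.
Q = (1/3)·(-1, 6) + (2/3)·(5, 4) = (3, 14/3).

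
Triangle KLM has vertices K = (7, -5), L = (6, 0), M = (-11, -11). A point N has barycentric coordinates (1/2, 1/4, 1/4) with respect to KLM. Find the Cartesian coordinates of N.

N = (1/2)·K + (1/4)·L + (1/4)·M.
x-coordinate: (1/2)·7 + (1/4)·6 + (1/4)·(-11) = 9/4.
y-coordinate: (1/2)·(-5) + (1/4)·0 + (1/4)·(-11) = -21/4.

(9/4, -21/4)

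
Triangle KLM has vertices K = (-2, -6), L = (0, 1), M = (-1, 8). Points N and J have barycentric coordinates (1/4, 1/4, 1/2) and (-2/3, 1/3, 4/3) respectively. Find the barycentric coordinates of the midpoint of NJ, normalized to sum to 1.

(-5/24, 7/24, 11/12)

Since both coordinate triples sum to 1, the midpoint's barycentrics are the componentwise average.
(1/4+-2/3)/2 = -5/24; similarly 7/24 and 11/12.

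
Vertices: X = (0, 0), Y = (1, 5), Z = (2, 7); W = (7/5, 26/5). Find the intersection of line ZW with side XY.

Barycentric coordinates of W with respect to XYZ: (1/5, 1/5, 3/5).
On side XY the Z-coordinate is zero; dropping W's Z-weight 3/5 and renormalizing the remaining 1/5 : 1/5 gives weights 1/2, 1/2 on X, Y.
V = (1/2)·(0, 0) + (1/2)·(1, 5) = (1/2, 5/2).

(1/2, 5/2)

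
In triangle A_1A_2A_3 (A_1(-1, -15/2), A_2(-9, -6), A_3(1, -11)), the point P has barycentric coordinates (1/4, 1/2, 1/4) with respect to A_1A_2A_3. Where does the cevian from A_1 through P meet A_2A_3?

Line A_1P meets A_2A_3 where the A_1-coordinate vanishes; zeroing P's A_1-weight and renormalizing leaves A_2, A_3-weights 1/2 : 1/4 → (2/3, 1/3).
So Q = (2/3)·A_2 + (1/3)·A_3 = (-17/3, -23/3).

(-17/3, -23/3)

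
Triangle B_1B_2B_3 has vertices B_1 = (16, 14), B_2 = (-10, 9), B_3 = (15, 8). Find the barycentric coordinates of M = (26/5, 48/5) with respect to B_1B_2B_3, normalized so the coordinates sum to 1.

Signed area of the reference triangle: [B_1B_2B_3] = ½·(16·(9−8) + (-10)·(8−14) + 15·(14−9)) = ½·(16 + 60 + 75) = 151/2.
[MB_2B_3] = ½·((26/5)·(9−8) + (-10)·(8−(48/5)) + 15·(48/5−9)) = ½·(26/5 + 16 + 9) = 151/10, so the B_1-coordinate is (151/10)/(151/2) = 1/5.
[B_1MB_3] = ½·(16·(48/5−8) + (26/5)·(8−14) + 15·(14−(48/5))) = ½·(128/5 − 156/5 + 66) = 151/5, so the B_2-coordinate is 2/5.
[B_1B_2M] = ½·(16·(9−(48/5)) + (-10)·(48/5−14) + (26/5)·(14−9)) = ½·(-48/5 + 44 + 26) = 151/5, so the B_3-coordinate is 2/5.
Check: 1/5 + 2/5 + 2/5 = 1.

(1/5, 2/5, 2/5)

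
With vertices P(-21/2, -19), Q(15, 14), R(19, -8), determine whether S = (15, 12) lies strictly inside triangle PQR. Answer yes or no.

yes

Barycentric coordinates of S: (8/693, 634/693, 17/231).
The three coordinates are positive, positive, positive; a point is interior exactly when all three are positive.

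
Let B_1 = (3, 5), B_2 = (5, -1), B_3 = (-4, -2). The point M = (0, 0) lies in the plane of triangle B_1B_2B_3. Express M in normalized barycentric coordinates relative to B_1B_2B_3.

(1/4, 1/4, 1/2)

Signed area of the reference triangle: [B_1B_2B_3] = ½·(3·(-1−(-2)) + 5·(-2−5) + (-4)·(5−(-1))) = ½·(3 − 35 − 24) = -28.
[MB_2B_3] = ½·(0·(-1−(-2)) + 5·(-2−0) + (-4)·(0−(-1))) = ½·(0 − 10 − 4) = -7, so the B_1-coordinate is (-7)/(-28) = 1/4.
[B_1MB_3] = ½·(3·(0−(-2)) + 0·(-2−5) + (-4)·(5−0)) = ½·(6 + 0 − 20) = -7, so the B_2-coordinate is 1/4.
[B_1B_2M] = ½·(3·(-1−0) + 5·(0−5) + 0·(5−(-1))) = ½·(-3 − 25 + 0) = -14, so the B_3-coordinate is 1/2.
Check: 1/4 + 1/4 + 1/2 = 1.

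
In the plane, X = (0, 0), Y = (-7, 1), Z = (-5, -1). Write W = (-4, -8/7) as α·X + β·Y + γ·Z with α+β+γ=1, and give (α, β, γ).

Signed area of the reference triangle: [XYZ] = ½·(0·(1−(-1)) + (-7)·(-1−0) + (-5)·(0−1)) = ½·(0 + 7 + 5) = 6.
[WYZ] = ½·((-4)·(1−(-1)) + (-7)·(-1−(-8/7)) + (-5)·(-8/7−1)) = ½·(-8 − 1 + 75/7) = 6/7, so the X-coordinate is (6/7)/6 = 1/7.
[XWZ] = ½·(0·(-8/7−(-1)) + (-4)·(-1−0) + (-5)·(0−(-8/7))) = ½·(0 + 4 − 40/7) = -6/7, so the Y-coordinate is -1/7.
[XYW] = ½·(0·(1−(-8/7)) + (-7)·(-8/7−0) + (-4)·(0−1)) = ½·(0 + 8 + 4) = 6, so the Z-coordinate is 1.
Check: 1/7 − 1/7 + 1 = 1.

(1/7, -1/7, 1)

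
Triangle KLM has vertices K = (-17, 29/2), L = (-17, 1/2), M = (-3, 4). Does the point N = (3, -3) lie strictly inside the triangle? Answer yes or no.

Barycentric coordinates of N: (-17/28, 5/28, 10/7).
The three coordinates are negative, positive, positive; a point is interior exactly when all three are positive.

no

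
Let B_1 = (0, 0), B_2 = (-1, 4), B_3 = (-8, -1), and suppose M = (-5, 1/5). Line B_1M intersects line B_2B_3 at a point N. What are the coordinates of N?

(-25/4, 1/4)

Barycentric coordinates of M with respect to B_1B_2B_3: (1/5, 1/5, 3/5).
On side B_2B_3 the B_1-coordinate is zero; dropping M's B_1-weight 1/5 and renormalizing the remaining 1/5 : 3/5 gives weights 1/4, 3/4 on B_2, B_3.
N = (1/4)·(-1, 4) + (3/4)·(-8, -1) = (-25/4, 1/4).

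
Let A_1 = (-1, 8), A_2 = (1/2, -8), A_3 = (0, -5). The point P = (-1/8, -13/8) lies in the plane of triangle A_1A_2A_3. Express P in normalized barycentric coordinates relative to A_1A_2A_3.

Signed area of the reference triangle: [A_1A_2A_3] = ½·((-1)·(-8−(-5)) + (1/2)·(-5−8) + 0·(8−(-8))) = ½·(3 − 13/2 + 0) = -7/4.
[PA_2A_3] = ½·((-1/8)·(-8−(-5)) + (1/2)·(-5−(-13/8)) + 0·(-13/8−(-8))) = ½·(3/8 − 27/16 + 0) = -21/32, so the A_1-coordinate is (-21/32)/(-7/4) = 3/8.
[A_1PA_3] = ½·((-1)·(-13/8−(-5)) + (-1/8)·(-5−8) + 0·(8−(-13/8))) = ½·(-27/8 + 13/8 + 0) = -7/8, so the A_2-coordinate is 1/2.
[A_1A_2P] = ½·((-1)·(-8−(-13/8)) + (1/2)·(-13/8−8) + (-1/8)·(8−(-8))) = ½·(51/8 − 77/16 − 2) = -7/32, so the A_3-coordinate is 1/8.

(3/8, 1/2, 1/8)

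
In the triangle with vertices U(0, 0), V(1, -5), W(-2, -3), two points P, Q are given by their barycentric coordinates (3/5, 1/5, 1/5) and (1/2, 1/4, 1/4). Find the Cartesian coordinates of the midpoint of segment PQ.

Barycentric coordinates of the midpoint are the average: (11/20, 9/40, 9/40).
Converting: (11/20)·U + (9/40)·V + (9/40)·W = (-9/40, -9/5).

(-9/40, -9/5)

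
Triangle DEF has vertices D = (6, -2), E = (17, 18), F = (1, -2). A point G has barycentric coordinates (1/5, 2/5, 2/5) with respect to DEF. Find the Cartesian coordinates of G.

(42/5, 6)

G = (1/5)·D + (2/5)·E + (2/5)·F.
x-coordinate: (1/5)·6 + (2/5)·17 + (2/5)·1 = 42/5.
y-coordinate: (1/5)·(-2) + (2/5)·18 + (2/5)·(-2) = 6.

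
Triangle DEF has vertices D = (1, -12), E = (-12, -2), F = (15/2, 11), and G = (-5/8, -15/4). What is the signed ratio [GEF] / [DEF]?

[DEF] = ½·(1·(-2−11) + (-12)·(11−(-12)) + (15/2)·(-12−(-2))) = ½·(-13 − 276 − 75) = -182.
[GEF] = ½·((-5/8)·(-2−11) + (-12)·(11−(-15/4)) + (15/2)·(-15/4−(-2))) = ½·(65/8 − 177 − 105/8) = -91, so the ratio is (-91)/(-182) = 1/2.

1/2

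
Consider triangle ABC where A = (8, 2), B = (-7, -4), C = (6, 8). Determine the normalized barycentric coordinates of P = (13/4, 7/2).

Signed area of the reference triangle: [ABC] = ½·(8·(-4−8) + (-7)·(8−2) + 6·(2−(-4))) = ½·(-96 − 42 + 36) = -51.
[PBC] = ½·((13/4)·(-4−8) + (-7)·(8−(7/2)) + 6·(7/2−(-4))) = ½·(-39 − 63/2 + 45) = -51/4, so the A-coordinate is (-51/4)/(-51) = 1/4.
[APC] = ½·(8·(7/2−8) + (13/4)·(8−2) + 6·(2−(7/2))) = ½·(-36 + 39/2 − 9) = -51/4, so the B-coordinate is 1/4.
[ABP] = ½·(8·(-4−(7/2)) + (-7)·(7/2−2) + (13/4)·(2−(-4))) = ½·(-60 − 21/2 + 39/2) = -51/2, so the C-coordinate is 1/2.

(1/4, 1/4, 1/2)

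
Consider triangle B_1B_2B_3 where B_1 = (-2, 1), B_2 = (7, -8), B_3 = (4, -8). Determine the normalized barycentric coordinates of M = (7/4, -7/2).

Signed area of the reference triangle: [B_1B_2B_3] = ½·((-2)·(-8−(-8)) + 7·(-8−1) + 4·(1−(-8))) = ½·(0 − 63 + 36) = -27/2.
[MB_2B_3] = ½·((7/4)·(-8−(-8)) + 7·(-8−(-7/2)) + 4·(-7/2−(-8))) = ½·(0 − 63/2 + 18) = -27/4, so the B_1-coordinate is (-27/4)/(-27/2) = 1/2.
[B_1MB_3] = ½·((-2)·(-7/2−(-8)) + (7/4)·(-8−1) + 4·(1−(-7/2))) = ½·(-9 − 63/4 + 18) = -27/8, so the B_2-coordinate is 1/4.
[B_1B_2M] = ½·((-2)·(-8−(-7/2)) + 7·(-7/2−1) + (7/4)·(1−(-8))) = ½·(9 − 63/2 + 63/4) = -27/8, so the B_3-coordinate is 1/4.
Check: 1/2 + 1/4 + 1/4 = 1.

(1/2, 1/4, 1/4)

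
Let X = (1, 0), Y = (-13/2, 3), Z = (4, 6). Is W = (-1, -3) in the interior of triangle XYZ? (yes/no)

Barycentric coordinates of W: (53/36, 1/18, -19/36).
The three coordinates are positive, positive, negative; a point is interior exactly when all three are positive.

no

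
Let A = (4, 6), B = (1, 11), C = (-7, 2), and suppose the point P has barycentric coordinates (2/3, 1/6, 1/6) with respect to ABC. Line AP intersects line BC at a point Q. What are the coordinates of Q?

Line AP meets BC where the A-coordinate vanishes; zeroing P's A-weight and renormalizing leaves B, C-weights 1/6 : 1/6 → (1/2, 1/2).
So Q = (1/2)·B + (1/2)·C = (-3, 13/2).

(-3, 13/2)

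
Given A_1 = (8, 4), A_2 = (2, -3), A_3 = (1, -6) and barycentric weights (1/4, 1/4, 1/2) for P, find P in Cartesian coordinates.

(3, -11/4)

P = (1/4)·A_1 + (1/4)·A_2 + (1/2)·A_3.
x-coordinate: (1/4)·8 + (1/4)·2 + (1/2)·1 = 3.
y-coordinate: (1/4)·4 + (1/4)·(-3) + (1/2)·(-6) = -11/4.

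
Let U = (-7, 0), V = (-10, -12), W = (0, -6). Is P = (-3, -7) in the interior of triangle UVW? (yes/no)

Barycentric coordinates of P: (4/51, 25/102, 23/34).
The three coordinates are positive, positive, positive; a point is interior exactly when all three are positive.

yes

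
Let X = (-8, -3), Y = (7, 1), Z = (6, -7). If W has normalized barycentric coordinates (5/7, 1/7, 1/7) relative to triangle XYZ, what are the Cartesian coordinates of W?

W = (5/7)·X + (1/7)·Y + (1/7)·Z.
x-coordinate: (5/7)·(-8) + (1/7)·7 + (1/7)·6 = -27/7.
y-coordinate: (5/7)·(-3) + (1/7)·1 + (1/7)·(-7) = -3.

(-27/7, -3)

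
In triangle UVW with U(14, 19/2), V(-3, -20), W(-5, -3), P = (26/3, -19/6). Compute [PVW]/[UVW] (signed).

2/3

[UVW] = ½·(14·(-20−(-3)) + (-3)·(-3−(19/2)) + (-5)·(19/2−(-20))) = ½·(-238 + 75/2 − 295/2) = -174.
[PVW] = ½·((26/3)·(-20−(-3)) + (-3)·(-3−(-19/6)) + (-5)·(-19/6−(-20))) = ½·(-442/3 − 1/2 − 505/6) = -116, so the ratio is (-116)/(-174) = 2/3.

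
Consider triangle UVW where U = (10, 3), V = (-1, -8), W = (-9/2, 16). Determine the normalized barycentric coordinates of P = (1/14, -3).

(1/7, 5/7, 1/7)

Signed area of the reference triangle: [UVW] = ½·(10·(-8−16) + (-1)·(16−3) + (-9/2)·(3−(-8))) = ½·(-240 − 13 − 99/2) = -605/4.
[PVW] = ½·((1/14)·(-8−16) + (-1)·(16−(-3)) + (-9/2)·(-3−(-8))) = ½·(-12/7 − 19 − 45/2) = -605/28, so the U-coordinate is (-605/28)/(-605/4) = 1/7.
[UPW] = ½·(10·(-3−16) + (1/14)·(16−3) + (-9/2)·(3−(-3))) = ½·(-190 + 13/14 − 27) = -3025/28, so the V-coordinate is 5/7.
[UVP] = ½·(10·(-8−(-3)) + (-1)·(-3−3) + (1/14)·(3−(-8))) = ½·(-50 + 6 + 11/14) = -605/28, so the W-coordinate is 1/7.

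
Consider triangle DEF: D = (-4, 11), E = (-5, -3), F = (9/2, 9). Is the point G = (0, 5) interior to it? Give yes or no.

yes

Barycentric coordinates of G: (16/121, 43/121, 62/121).
The three coordinates are positive, positive, positive; a point is interior exactly when all three are positive.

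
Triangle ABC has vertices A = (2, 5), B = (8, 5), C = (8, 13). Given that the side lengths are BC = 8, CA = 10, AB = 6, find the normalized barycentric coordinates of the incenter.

(1/3, 5/12, 1/4)

The incenter has barycentric coordinates proportional to the opposite side lengths: (8 : 10 : 6).
Normalizing by 8+10+6 = 24 gives (1/3, 5/12, 1/4).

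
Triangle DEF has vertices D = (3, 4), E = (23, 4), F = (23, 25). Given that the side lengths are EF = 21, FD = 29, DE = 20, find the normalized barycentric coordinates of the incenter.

The incenter has barycentric coordinates proportional to the opposite side lengths: (21 : 29 : 20).
Normalizing by 21+29+20 = 70 gives (3/10, 29/70, 2/7).

(3/10, 29/70, 2/7)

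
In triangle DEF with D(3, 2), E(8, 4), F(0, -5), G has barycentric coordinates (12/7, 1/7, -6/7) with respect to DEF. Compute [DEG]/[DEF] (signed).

-6/7

The signed ratio [DEG]/[DEF] equals the barycentric coordinate of G at vertex F, which is -6/7.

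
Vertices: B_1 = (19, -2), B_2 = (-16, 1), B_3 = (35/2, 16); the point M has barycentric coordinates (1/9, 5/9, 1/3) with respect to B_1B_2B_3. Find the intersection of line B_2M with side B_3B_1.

(143/8, 23/2)

Line B_2M meets B_3B_1 where the B_2-coordinate vanishes; zeroing M's B_2-weight and renormalizing leaves B_3, B_1-weights 1/3 : 1/9 → (3/4, 1/4).
So N = (3/4)·B_3 + (1/4)·B_1 = (143/8, 23/2).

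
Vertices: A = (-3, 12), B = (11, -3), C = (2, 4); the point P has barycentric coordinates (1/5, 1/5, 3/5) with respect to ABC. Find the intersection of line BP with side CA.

Line BP meets CA where the B-coordinate vanishes; zeroing P's B-weight and renormalizing leaves C, A-weights 3/5 : 1/5 → (3/4, 1/4).
So Q = (3/4)·C + (1/4)·A = (3/4, 6).

(3/4, 6)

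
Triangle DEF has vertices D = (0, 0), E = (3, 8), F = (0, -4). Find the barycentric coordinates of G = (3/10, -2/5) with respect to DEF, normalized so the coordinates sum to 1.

Signed area of the reference triangle: [DEF] = ½·(0·(8−(-4)) + 3·(-4−0) + 0·(0−8)) = ½·(0 − 12 + 0) = -6.
[GEF] = ½·((3/10)·(8−(-4)) + 3·(-4−(-2/5)) + 0·(-2/5−8)) = ½·(18/5 − 54/5 + 0) = -18/5, so the D-coordinate is (-18/5)/(-6) = 3/5.
[DGF] = ½·(0·(-2/5−(-4)) + (3/10)·(-4−0) + 0·(0−(-2/5))) = ½·(0 − 6/5 + 0) = -3/5, so the E-coordinate is 1/10.
[DEG] = ½·(0·(8−(-2/5)) + 3·(-2/5−0) + (3/10)·(0−8)) = ½·(0 − 6/5 − 12/5) = -9/5, so the F-coordinate is 3/10.
Check: 3/5 + 1/10 + 3/10 = 1.

(3/5, 1/10, 3/10)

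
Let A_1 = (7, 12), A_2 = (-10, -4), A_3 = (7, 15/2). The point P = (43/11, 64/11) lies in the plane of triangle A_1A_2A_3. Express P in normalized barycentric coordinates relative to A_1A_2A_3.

(1/11, 2/11, 8/11)

Signed area of the reference triangle: [A_1A_2A_3] = ½·(7·(-4−(15/2)) + (-10)·(15/2−12) + 7·(12−(-4))) = ½·(-161/2 + 45 + 112) = 153/4.
[PA_2A_3] = ½·((43/11)·(-4−(15/2)) + (-10)·(15/2−(64/11)) + 7·(64/11−(-4))) = ½·(-989/22 − 185/11 + 756/11) = 153/44, so the A_1-coordinate is (153/44)/(153/4) = 1/11.
[A_1PA_3] = ½·(7·(64/11−(15/2)) + (43/11)·(15/2−12) + 7·(12−(64/11))) = ½·(-259/22 − 387/22 + 476/11) = 153/22, so the A_2-coordinate is 2/11.
[A_1A_2P] = ½·(7·(-4−(64/11)) + (-10)·(64/11−12) + (43/11)·(12−(-4))) = ½·(-756/11 + 680/11 + 688/11) = 306/11, so the A_3-coordinate is 8/11.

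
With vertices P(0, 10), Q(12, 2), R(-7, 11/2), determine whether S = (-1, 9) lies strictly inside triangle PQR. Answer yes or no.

yes

Barycentric coordinates of S: (35/44, 1/44, 2/11).
The three coordinates are positive, positive, positive; a point is interior exactly when all three are positive.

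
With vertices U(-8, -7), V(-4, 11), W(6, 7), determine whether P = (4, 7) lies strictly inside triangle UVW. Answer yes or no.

Barycentric coordinates of P: (2/49, 1/7, 40/49).
The three coordinates are positive, positive, positive; a point is interior exactly when all three are positive.

yes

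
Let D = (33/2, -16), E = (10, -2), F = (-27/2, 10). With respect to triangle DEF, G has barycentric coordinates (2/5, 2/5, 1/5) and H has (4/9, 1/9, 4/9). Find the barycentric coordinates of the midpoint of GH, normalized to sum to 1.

Since both coordinate triples sum to 1, the midpoint's barycentrics are the componentwise average.
(2/5+4/9)/2 = 19/45; similarly 23/90 and 29/90.

(19/45, 23/90, 29/90)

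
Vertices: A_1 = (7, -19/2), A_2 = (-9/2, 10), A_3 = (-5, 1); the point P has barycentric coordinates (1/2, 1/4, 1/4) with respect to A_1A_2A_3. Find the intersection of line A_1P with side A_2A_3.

(-19/4, 11/2)

Line A_1P meets A_2A_3 where the A_1-coordinate vanishes; zeroing P's A_1-weight and renormalizing leaves A_2, A_3-weights 1/4 : 1/4 → (1/2, 1/2).
So Q = (1/2)·A_2 + (1/2)·A_3 = (-19/4, 11/2).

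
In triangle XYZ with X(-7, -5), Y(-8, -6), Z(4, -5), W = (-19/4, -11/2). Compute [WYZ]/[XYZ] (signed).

[XYZ] = ½·((-7)·(-6−(-5)) + (-8)·(-5−(-5)) + 4·(-5−(-6))) = ½·(7 + 0 + 4) = 11/2.
[WYZ] = ½·((-19/4)·(-6−(-5)) + (-8)·(-5−(-11/2)) + 4·(-11/2−(-6))) = ½·(19/4 − 4 + 2) = 11/8, so the ratio is (11/8)/(11/2) = 1/4.

1/4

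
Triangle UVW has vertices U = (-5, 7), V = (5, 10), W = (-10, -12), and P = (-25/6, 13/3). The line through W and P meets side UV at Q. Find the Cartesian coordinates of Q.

(-3, 38/5)

Barycentric coordinates of P with respect to UVW: (2/3, 1/6, 1/6).
On side UV the W-coordinate is zero; dropping P's W-weight 1/6 and renormalizing the remaining 2/3 : 1/6 gives weights 4/5, 1/5 on U, V.
Q = (4/5)·(-5, 7) + (1/5)·(5, 10) = (-3, 38/5).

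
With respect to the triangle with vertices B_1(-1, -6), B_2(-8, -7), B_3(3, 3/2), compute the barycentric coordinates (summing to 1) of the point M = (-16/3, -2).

(-2/3, 1, 2/3)

Signed area of the reference triangle: [B_1B_2B_3] = ½·((-1)·(-7−(3/2)) + (-8)·(3/2−(-6)) + 3·(-6−(-7))) = ½·(17/2 − 60 + 3) = -97/4.
[MB_2B_3] = ½·((-16/3)·(-7−(3/2)) + (-8)·(3/2−(-2)) + 3·(-2−(-7))) = ½·(136/3 − 28 + 15) = 97/6, so the B_1-coordinate is (97/6)/(-97/4) = -2/3.
[B_1MB_3] = ½·((-1)·(-2−(3/2)) + (-16/3)·(3/2−(-6)) + 3·(-6−(-2))) = ½·(7/2 − 40 − 12) = -97/4, so the B_2-coordinate is 1.
[B_1B_2M] = ½·((-1)·(-7−(-2)) + (-8)·(-2−(-6)) + (-16/3)·(-6−(-7))) = ½·(5 − 32 − 16/3) = -97/6, so the B_3-coordinate is 2/3.
Check: -2/3 + 1 + 2/3 = 1.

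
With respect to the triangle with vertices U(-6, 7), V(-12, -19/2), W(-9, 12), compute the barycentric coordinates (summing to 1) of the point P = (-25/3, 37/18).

Signed area of the reference triangle: [UVW] = ½·((-6)·(-19/2−12) + (-12)·(12−7) + (-9)·(7−(-19/2))) = ½·(129 − 60 − 297/2) = -159/4.
[PVW] = ½·((-25/3)·(-19/2−12) + (-12)·(12−(37/18)) + (-9)·(37/18−(-19/2))) = ½·(1075/6 − 358/3 − 104) = -265/12, so the U-coordinate is (-265/12)/(-159/4) = 5/9.
[UPW] = ½·((-6)·(37/18−12) + (-25/3)·(12−7) + (-9)·(7−(37/18))) = ½·(179/3 − 125/3 − 89/2) = -53/4, so the V-coordinate is 1/3.
[UVP] = ½·((-6)·(-19/2−(37/18)) + (-12)·(37/18−7) + (-25/3)·(7−(-19/2))) = ½·(208/3 + 178/3 − 275/2) = -53/12, so the W-coordinate is 1/9.
Check: 5/9 + 1/3 + 1/9 = 1.

(5/9, 1/3, 1/9)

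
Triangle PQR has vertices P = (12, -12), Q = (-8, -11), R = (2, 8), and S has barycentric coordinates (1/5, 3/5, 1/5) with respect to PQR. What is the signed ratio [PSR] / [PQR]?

3/5

The signed ratio [PSR]/[PQR] equals the barycentric coordinate of S at vertex Q, which is 3/5.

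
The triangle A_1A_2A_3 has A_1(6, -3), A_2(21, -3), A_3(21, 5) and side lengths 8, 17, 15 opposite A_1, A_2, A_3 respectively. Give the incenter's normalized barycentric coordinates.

The incenter has barycentric coordinates proportional to the opposite side lengths: (8 : 17 : 15).
Normalizing by 8+17+15 = 40 gives (1/5, 17/40, 3/8).

(1/5, 17/40, 3/8)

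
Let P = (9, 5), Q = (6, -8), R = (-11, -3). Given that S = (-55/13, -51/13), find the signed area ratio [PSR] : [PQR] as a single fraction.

4/13

[PQR] = ½·(9·(-8−(-3)) + 6·(-3−5) + (-11)·(5−(-8))) = ½·(-45 − 48 − 143) = -118.
[PSR] = ½·(9·(-51/13−(-3)) + (-55/13)·(-3−5) + (-11)·(5−(-51/13))) = ½·(-108/13 + 440/13 − 1276/13) = -472/13, so the ratio is (-472/13)/(-118) = 4/13.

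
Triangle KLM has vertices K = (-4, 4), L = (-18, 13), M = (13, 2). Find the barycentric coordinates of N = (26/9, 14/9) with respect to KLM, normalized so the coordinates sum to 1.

(1, -2/9, 2/9)

Signed area of the reference triangle: [KLM] = ½·((-4)·(13−2) + (-18)·(2−4) + 13·(4−13)) = ½·(-44 + 36 − 117) = -125/2.
[NLM] = ½·((26/9)·(13−2) + (-18)·(2−(14/9)) + 13·(14/9−13)) = ½·(286/9 − 8 − 1339/9) = -125/2, so the K-coordinate is (-125/2)/(-125/2) = 1.
[KNM] = ½·((-4)·(14/9−2) + (26/9)·(2−4) + 13·(4−(14/9))) = ½·(16/9 − 52/9 + 286/9) = 125/9, so the L-coordinate is -2/9.
[KLN] = ½·((-4)·(13−(14/9)) + (-18)·(14/9−4) + (26/9)·(4−13)) = ½·(-412/9 + 44 − 26) = -125/9, so the M-coordinate is 2/9.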